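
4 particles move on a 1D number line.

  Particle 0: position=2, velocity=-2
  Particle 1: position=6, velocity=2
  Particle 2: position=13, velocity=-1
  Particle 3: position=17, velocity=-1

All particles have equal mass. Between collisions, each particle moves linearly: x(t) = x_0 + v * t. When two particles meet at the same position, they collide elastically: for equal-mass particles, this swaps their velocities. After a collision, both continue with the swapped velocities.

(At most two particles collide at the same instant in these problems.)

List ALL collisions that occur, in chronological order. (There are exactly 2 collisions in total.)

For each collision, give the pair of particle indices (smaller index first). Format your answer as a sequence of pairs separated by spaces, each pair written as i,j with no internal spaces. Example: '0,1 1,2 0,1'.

Answer: 1,2 2,3

Derivation:
Collision at t=7/3: particles 1 and 2 swap velocities; positions: p0=-8/3 p1=32/3 p2=32/3 p3=44/3; velocities now: v0=-2 v1=-1 v2=2 v3=-1
Collision at t=11/3: particles 2 and 3 swap velocities; positions: p0=-16/3 p1=28/3 p2=40/3 p3=40/3; velocities now: v0=-2 v1=-1 v2=-1 v3=2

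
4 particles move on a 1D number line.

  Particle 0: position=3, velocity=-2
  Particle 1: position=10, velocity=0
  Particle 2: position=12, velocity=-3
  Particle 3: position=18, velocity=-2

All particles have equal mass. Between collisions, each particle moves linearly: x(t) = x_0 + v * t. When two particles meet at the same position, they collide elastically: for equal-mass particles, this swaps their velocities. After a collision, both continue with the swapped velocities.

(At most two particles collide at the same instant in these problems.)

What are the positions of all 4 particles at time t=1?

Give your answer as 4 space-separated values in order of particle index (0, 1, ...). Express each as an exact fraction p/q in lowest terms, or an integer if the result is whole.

Collision at t=2/3: particles 1 and 2 swap velocities; positions: p0=5/3 p1=10 p2=10 p3=50/3; velocities now: v0=-2 v1=-3 v2=0 v3=-2
Advance to t=1 (no further collisions before then); velocities: v0=-2 v1=-3 v2=0 v3=-2; positions = 1 9 10 16

Answer: 1 9 10 16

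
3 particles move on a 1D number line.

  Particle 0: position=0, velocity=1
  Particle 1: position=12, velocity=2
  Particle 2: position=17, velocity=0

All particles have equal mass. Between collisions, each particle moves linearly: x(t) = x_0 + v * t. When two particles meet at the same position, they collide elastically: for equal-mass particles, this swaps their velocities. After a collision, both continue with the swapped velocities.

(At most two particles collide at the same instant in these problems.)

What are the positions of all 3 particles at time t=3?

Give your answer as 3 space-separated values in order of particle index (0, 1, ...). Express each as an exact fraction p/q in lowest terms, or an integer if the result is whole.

Collision at t=5/2: particles 1 and 2 swap velocities; positions: p0=5/2 p1=17 p2=17; velocities now: v0=1 v1=0 v2=2
Advance to t=3 (no further collisions before then); velocities: v0=1 v1=0 v2=2; positions = 3 17 18

Answer: 3 17 18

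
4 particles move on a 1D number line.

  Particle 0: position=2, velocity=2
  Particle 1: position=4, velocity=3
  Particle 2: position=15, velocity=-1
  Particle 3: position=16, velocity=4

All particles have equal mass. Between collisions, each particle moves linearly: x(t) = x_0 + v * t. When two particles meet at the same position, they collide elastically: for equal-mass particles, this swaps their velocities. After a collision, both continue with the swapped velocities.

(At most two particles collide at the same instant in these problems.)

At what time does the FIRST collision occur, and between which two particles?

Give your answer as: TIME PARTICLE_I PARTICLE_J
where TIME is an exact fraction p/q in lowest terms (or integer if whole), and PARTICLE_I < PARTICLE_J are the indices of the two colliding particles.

Pair (0,1): pos 2,4 vel 2,3 -> not approaching (rel speed -1 <= 0)
Pair (1,2): pos 4,15 vel 3,-1 -> gap=11, closing at 4/unit, collide at t=11/4
Pair (2,3): pos 15,16 vel -1,4 -> not approaching (rel speed -5 <= 0)
Earliest collision: t=11/4 between 1 and 2

Answer: 11/4 1 2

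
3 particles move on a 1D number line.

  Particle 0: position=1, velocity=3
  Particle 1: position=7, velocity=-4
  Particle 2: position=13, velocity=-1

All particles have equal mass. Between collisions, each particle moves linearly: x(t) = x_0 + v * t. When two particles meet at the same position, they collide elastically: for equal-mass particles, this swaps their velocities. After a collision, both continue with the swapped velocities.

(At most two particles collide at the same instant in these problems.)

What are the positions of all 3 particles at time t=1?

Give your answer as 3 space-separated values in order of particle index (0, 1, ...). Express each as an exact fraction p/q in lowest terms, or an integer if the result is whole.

Collision at t=6/7: particles 0 and 1 swap velocities; positions: p0=25/7 p1=25/7 p2=85/7; velocities now: v0=-4 v1=3 v2=-1
Advance to t=1 (no further collisions before then); velocities: v0=-4 v1=3 v2=-1; positions = 3 4 12

Answer: 3 4 12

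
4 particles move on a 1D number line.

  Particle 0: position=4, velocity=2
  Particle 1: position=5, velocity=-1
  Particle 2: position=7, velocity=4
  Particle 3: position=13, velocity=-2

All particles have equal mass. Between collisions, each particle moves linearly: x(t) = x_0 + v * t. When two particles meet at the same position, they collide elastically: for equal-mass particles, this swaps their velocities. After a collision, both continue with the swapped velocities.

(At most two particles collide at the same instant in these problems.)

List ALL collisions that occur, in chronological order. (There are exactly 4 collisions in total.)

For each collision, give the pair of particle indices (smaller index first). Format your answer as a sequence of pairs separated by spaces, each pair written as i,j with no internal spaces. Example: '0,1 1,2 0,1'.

Collision at t=1/3: particles 0 and 1 swap velocities; positions: p0=14/3 p1=14/3 p2=25/3 p3=37/3; velocities now: v0=-1 v1=2 v2=4 v3=-2
Collision at t=1: particles 2 and 3 swap velocities; positions: p0=4 p1=6 p2=11 p3=11; velocities now: v0=-1 v1=2 v2=-2 v3=4
Collision at t=9/4: particles 1 and 2 swap velocities; positions: p0=11/4 p1=17/2 p2=17/2 p3=16; velocities now: v0=-1 v1=-2 v2=2 v3=4
Collision at t=8: particles 0 and 1 swap velocities; positions: p0=-3 p1=-3 p2=20 p3=39; velocities now: v0=-2 v1=-1 v2=2 v3=4

Answer: 0,1 2,3 1,2 0,1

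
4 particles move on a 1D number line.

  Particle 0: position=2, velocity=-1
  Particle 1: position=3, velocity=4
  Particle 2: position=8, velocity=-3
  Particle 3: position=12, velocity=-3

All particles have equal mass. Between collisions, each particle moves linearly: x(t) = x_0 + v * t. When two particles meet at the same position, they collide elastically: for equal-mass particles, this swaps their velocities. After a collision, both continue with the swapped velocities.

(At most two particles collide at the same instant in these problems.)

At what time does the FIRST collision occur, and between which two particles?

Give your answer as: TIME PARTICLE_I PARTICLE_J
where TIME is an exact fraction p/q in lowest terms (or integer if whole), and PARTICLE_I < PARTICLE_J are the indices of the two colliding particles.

Answer: 5/7 1 2

Derivation:
Pair (0,1): pos 2,3 vel -1,4 -> not approaching (rel speed -5 <= 0)
Pair (1,2): pos 3,8 vel 4,-3 -> gap=5, closing at 7/unit, collide at t=5/7
Pair (2,3): pos 8,12 vel -3,-3 -> not approaching (rel speed 0 <= 0)
Earliest collision: t=5/7 between 1 and 2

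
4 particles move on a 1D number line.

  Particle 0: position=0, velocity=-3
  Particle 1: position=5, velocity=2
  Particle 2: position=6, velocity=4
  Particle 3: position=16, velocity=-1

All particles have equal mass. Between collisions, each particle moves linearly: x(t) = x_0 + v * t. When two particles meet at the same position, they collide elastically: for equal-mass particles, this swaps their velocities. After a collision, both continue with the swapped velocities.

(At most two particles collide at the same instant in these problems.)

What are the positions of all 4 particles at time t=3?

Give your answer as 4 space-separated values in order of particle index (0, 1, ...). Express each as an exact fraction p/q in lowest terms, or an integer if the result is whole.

Answer: -9 11 13 18

Derivation:
Collision at t=2: particles 2 and 3 swap velocities; positions: p0=-6 p1=9 p2=14 p3=14; velocities now: v0=-3 v1=2 v2=-1 v3=4
Advance to t=3 (no further collisions before then); velocities: v0=-3 v1=2 v2=-1 v3=4; positions = -9 11 13 18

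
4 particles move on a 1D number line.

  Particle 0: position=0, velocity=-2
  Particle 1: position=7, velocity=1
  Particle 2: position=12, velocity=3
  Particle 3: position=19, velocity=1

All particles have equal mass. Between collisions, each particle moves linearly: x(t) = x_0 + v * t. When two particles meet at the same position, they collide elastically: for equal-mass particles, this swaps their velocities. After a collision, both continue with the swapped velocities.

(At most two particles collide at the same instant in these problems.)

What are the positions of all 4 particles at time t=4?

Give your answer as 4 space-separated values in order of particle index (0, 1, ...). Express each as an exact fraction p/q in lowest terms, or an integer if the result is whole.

Answer: -8 11 23 24

Derivation:
Collision at t=7/2: particles 2 and 3 swap velocities; positions: p0=-7 p1=21/2 p2=45/2 p3=45/2; velocities now: v0=-2 v1=1 v2=1 v3=3
Advance to t=4 (no further collisions before then); velocities: v0=-2 v1=1 v2=1 v3=3; positions = -8 11 23 24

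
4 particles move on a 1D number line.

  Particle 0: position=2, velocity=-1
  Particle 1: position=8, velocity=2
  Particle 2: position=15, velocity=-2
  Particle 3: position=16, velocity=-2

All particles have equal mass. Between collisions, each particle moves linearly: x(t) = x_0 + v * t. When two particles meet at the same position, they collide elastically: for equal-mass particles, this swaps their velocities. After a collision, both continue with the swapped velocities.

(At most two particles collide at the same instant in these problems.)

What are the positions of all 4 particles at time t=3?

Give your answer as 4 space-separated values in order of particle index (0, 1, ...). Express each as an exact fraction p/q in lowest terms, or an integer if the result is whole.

Collision at t=7/4: particles 1 and 2 swap velocities; positions: p0=1/4 p1=23/2 p2=23/2 p3=25/2; velocities now: v0=-1 v1=-2 v2=2 v3=-2
Collision at t=2: particles 2 and 3 swap velocities; positions: p0=0 p1=11 p2=12 p3=12; velocities now: v0=-1 v1=-2 v2=-2 v3=2
Advance to t=3 (no further collisions before then); velocities: v0=-1 v1=-2 v2=-2 v3=2; positions = -1 9 10 14

Answer: -1 9 10 14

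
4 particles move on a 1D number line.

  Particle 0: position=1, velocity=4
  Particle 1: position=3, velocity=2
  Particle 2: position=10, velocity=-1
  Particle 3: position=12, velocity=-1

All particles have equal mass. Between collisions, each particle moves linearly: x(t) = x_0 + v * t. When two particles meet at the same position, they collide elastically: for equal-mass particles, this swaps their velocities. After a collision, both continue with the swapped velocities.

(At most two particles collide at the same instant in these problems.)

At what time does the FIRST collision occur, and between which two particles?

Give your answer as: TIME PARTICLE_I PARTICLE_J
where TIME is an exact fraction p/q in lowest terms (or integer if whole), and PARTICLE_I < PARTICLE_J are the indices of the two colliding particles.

Answer: 1 0 1

Derivation:
Pair (0,1): pos 1,3 vel 4,2 -> gap=2, closing at 2/unit, collide at t=1
Pair (1,2): pos 3,10 vel 2,-1 -> gap=7, closing at 3/unit, collide at t=7/3
Pair (2,3): pos 10,12 vel -1,-1 -> not approaching (rel speed 0 <= 0)
Earliest collision: t=1 between 0 and 1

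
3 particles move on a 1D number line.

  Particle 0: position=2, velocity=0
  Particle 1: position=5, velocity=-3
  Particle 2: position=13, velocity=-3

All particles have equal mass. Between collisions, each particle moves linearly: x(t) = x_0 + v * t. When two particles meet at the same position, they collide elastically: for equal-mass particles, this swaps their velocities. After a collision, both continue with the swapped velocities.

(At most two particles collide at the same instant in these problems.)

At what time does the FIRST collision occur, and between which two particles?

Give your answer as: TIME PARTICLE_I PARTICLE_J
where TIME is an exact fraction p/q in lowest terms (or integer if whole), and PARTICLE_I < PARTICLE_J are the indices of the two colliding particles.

Pair (0,1): pos 2,5 vel 0,-3 -> gap=3, closing at 3/unit, collide at t=1
Pair (1,2): pos 5,13 vel -3,-3 -> not approaching (rel speed 0 <= 0)
Earliest collision: t=1 between 0 and 1

Answer: 1 0 1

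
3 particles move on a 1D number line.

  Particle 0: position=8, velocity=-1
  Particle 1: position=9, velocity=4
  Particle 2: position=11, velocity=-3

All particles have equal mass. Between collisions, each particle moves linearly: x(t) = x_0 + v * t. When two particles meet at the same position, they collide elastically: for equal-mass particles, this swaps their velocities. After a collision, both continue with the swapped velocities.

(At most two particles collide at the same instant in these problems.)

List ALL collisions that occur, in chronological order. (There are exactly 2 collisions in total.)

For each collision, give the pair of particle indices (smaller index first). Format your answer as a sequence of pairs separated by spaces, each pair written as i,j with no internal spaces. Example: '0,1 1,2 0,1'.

Collision at t=2/7: particles 1 and 2 swap velocities; positions: p0=54/7 p1=71/7 p2=71/7; velocities now: v0=-1 v1=-3 v2=4
Collision at t=3/2: particles 0 and 1 swap velocities; positions: p0=13/2 p1=13/2 p2=15; velocities now: v0=-3 v1=-1 v2=4

Answer: 1,2 0,1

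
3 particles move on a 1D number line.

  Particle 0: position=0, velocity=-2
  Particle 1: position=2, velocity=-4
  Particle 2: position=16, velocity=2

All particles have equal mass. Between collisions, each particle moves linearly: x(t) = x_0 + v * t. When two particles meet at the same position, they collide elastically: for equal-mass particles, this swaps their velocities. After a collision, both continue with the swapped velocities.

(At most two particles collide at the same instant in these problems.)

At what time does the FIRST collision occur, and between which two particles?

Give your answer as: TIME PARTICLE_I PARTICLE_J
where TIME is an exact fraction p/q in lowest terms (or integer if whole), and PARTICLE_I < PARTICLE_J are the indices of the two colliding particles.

Pair (0,1): pos 0,2 vel -2,-4 -> gap=2, closing at 2/unit, collide at t=1
Pair (1,2): pos 2,16 vel -4,2 -> not approaching (rel speed -6 <= 0)
Earliest collision: t=1 between 0 and 1

Answer: 1 0 1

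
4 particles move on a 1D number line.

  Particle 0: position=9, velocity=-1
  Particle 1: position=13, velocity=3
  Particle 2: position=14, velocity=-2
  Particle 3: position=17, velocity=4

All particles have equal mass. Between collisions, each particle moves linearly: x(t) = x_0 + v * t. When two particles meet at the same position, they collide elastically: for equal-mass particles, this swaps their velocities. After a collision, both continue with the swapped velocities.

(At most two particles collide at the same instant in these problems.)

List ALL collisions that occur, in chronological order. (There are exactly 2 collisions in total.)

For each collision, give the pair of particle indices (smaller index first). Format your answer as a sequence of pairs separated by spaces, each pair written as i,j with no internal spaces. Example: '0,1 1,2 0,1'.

Answer: 1,2 0,1

Derivation:
Collision at t=1/5: particles 1 and 2 swap velocities; positions: p0=44/5 p1=68/5 p2=68/5 p3=89/5; velocities now: v0=-1 v1=-2 v2=3 v3=4
Collision at t=5: particles 0 and 1 swap velocities; positions: p0=4 p1=4 p2=28 p3=37; velocities now: v0=-2 v1=-1 v2=3 v3=4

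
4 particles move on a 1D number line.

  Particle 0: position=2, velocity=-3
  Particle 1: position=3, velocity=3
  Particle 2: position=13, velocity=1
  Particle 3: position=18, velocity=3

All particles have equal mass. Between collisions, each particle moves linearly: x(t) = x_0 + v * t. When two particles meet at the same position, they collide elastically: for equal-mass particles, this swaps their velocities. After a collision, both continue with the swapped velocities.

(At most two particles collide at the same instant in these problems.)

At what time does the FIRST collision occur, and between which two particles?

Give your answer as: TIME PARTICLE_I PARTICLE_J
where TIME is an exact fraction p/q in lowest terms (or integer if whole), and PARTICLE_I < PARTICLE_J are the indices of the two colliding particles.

Answer: 5 1 2

Derivation:
Pair (0,1): pos 2,3 vel -3,3 -> not approaching (rel speed -6 <= 0)
Pair (1,2): pos 3,13 vel 3,1 -> gap=10, closing at 2/unit, collide at t=5
Pair (2,3): pos 13,18 vel 1,3 -> not approaching (rel speed -2 <= 0)
Earliest collision: t=5 between 1 and 2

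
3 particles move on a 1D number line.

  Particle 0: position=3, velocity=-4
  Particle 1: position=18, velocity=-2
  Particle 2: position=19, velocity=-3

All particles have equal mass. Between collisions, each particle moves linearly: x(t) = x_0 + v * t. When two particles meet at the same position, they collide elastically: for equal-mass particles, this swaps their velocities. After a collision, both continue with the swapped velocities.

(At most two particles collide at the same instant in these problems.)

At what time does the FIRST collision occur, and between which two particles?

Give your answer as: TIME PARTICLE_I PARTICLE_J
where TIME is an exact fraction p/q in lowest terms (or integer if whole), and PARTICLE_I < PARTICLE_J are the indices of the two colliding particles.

Answer: 1 1 2

Derivation:
Pair (0,1): pos 3,18 vel -4,-2 -> not approaching (rel speed -2 <= 0)
Pair (1,2): pos 18,19 vel -2,-3 -> gap=1, closing at 1/unit, collide at t=1
Earliest collision: t=1 between 1 and 2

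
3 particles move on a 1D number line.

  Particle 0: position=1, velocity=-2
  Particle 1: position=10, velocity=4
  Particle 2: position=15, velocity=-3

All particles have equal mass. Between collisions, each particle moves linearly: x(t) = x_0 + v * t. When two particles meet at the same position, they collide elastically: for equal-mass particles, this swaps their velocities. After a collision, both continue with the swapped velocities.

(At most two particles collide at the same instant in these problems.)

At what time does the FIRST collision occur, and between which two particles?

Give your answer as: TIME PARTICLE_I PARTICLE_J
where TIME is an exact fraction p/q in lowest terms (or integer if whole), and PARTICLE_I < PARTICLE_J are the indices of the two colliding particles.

Answer: 5/7 1 2

Derivation:
Pair (0,1): pos 1,10 vel -2,4 -> not approaching (rel speed -6 <= 0)
Pair (1,2): pos 10,15 vel 4,-3 -> gap=5, closing at 7/unit, collide at t=5/7
Earliest collision: t=5/7 between 1 and 2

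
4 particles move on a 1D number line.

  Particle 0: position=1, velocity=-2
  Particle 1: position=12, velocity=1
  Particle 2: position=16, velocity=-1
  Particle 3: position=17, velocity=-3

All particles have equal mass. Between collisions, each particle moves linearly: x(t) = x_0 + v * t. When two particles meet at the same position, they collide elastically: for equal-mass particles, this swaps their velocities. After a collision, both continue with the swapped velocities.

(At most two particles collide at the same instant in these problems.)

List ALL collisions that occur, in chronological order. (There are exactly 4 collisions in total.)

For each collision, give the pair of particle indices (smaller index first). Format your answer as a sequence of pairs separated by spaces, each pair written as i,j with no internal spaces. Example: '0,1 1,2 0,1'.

Collision at t=1/2: particles 2 and 3 swap velocities; positions: p0=0 p1=25/2 p2=31/2 p3=31/2; velocities now: v0=-2 v1=1 v2=-3 v3=-1
Collision at t=5/4: particles 1 and 2 swap velocities; positions: p0=-3/2 p1=53/4 p2=53/4 p3=59/4; velocities now: v0=-2 v1=-3 v2=1 v3=-1
Collision at t=2: particles 2 and 3 swap velocities; positions: p0=-3 p1=11 p2=14 p3=14; velocities now: v0=-2 v1=-3 v2=-1 v3=1
Collision at t=16: particles 0 and 1 swap velocities; positions: p0=-31 p1=-31 p2=0 p3=28; velocities now: v0=-3 v1=-2 v2=-1 v3=1

Answer: 2,3 1,2 2,3 0,1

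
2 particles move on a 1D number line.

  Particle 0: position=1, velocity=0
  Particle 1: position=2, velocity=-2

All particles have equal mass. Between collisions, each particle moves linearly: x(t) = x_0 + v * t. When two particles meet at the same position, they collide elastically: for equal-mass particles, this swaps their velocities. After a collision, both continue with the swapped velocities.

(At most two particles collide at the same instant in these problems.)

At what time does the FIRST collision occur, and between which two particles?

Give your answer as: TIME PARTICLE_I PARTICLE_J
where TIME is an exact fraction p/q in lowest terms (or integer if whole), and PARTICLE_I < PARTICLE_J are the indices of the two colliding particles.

Pair (0,1): pos 1,2 vel 0,-2 -> gap=1, closing at 2/unit, collide at t=1/2
Earliest collision: t=1/2 between 0 and 1

Answer: 1/2 0 1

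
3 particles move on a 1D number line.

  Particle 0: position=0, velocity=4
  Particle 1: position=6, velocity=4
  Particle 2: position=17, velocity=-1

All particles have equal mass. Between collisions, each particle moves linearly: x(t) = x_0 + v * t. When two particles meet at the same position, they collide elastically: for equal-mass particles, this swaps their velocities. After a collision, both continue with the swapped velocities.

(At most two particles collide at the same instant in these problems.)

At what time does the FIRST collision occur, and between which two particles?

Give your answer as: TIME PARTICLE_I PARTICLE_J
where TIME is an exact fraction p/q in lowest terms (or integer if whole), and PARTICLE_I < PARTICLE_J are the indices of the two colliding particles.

Answer: 11/5 1 2

Derivation:
Pair (0,1): pos 0,6 vel 4,4 -> not approaching (rel speed 0 <= 0)
Pair (1,2): pos 6,17 vel 4,-1 -> gap=11, closing at 5/unit, collide at t=11/5
Earliest collision: t=11/5 between 1 and 2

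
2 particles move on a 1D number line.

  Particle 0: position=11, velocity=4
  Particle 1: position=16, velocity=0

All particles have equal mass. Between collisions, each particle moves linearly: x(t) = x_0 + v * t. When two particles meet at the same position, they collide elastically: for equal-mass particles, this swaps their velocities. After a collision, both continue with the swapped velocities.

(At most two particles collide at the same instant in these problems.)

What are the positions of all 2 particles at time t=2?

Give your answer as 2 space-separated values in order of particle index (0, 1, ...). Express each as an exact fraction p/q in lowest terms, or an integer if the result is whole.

Answer: 16 19

Derivation:
Collision at t=5/4: particles 0 and 1 swap velocities; positions: p0=16 p1=16; velocities now: v0=0 v1=4
Advance to t=2 (no further collisions before then); velocities: v0=0 v1=4; positions = 16 19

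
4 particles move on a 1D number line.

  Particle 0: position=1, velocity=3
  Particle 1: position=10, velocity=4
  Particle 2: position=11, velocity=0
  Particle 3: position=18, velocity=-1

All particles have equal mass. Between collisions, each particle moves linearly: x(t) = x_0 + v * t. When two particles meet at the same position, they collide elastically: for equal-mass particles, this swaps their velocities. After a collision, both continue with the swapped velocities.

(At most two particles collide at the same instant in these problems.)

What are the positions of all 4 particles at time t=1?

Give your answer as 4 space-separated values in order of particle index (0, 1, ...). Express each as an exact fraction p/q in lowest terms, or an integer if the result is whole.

Answer: 4 11 14 17

Derivation:
Collision at t=1/4: particles 1 and 2 swap velocities; positions: p0=7/4 p1=11 p2=11 p3=71/4; velocities now: v0=3 v1=0 v2=4 v3=-1
Advance to t=1 (no further collisions before then); velocities: v0=3 v1=0 v2=4 v3=-1; positions = 4 11 14 17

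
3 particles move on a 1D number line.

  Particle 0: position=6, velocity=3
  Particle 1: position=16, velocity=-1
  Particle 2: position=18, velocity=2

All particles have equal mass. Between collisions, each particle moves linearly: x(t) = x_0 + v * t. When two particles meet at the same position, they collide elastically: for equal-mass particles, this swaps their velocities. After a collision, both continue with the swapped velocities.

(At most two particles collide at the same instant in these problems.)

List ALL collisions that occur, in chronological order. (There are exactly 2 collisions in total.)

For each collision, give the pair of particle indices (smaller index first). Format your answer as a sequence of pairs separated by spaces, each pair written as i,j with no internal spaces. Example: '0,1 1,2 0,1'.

Collision at t=5/2: particles 0 and 1 swap velocities; positions: p0=27/2 p1=27/2 p2=23; velocities now: v0=-1 v1=3 v2=2
Collision at t=12: particles 1 and 2 swap velocities; positions: p0=4 p1=42 p2=42; velocities now: v0=-1 v1=2 v2=3

Answer: 0,1 1,2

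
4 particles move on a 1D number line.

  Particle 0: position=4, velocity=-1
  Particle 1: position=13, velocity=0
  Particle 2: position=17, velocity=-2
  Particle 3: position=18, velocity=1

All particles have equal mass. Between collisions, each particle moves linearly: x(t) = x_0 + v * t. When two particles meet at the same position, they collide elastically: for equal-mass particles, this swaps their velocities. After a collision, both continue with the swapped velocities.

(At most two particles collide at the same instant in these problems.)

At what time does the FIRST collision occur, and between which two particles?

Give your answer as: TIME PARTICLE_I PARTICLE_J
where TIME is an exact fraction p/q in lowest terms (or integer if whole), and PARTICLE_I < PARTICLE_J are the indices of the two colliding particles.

Pair (0,1): pos 4,13 vel -1,0 -> not approaching (rel speed -1 <= 0)
Pair (1,2): pos 13,17 vel 0,-2 -> gap=4, closing at 2/unit, collide at t=2
Pair (2,3): pos 17,18 vel -2,1 -> not approaching (rel speed -3 <= 0)
Earliest collision: t=2 between 1 and 2

Answer: 2 1 2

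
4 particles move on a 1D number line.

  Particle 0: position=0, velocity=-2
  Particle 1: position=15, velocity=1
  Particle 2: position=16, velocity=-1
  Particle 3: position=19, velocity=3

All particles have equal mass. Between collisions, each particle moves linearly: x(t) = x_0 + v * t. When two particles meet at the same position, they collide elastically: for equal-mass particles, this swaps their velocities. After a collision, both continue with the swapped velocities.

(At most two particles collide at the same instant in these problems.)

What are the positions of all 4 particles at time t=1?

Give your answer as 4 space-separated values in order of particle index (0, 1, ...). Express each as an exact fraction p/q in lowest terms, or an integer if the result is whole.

Collision at t=1/2: particles 1 and 2 swap velocities; positions: p0=-1 p1=31/2 p2=31/2 p3=41/2; velocities now: v0=-2 v1=-1 v2=1 v3=3
Advance to t=1 (no further collisions before then); velocities: v0=-2 v1=-1 v2=1 v3=3; positions = -2 15 16 22

Answer: -2 15 16 22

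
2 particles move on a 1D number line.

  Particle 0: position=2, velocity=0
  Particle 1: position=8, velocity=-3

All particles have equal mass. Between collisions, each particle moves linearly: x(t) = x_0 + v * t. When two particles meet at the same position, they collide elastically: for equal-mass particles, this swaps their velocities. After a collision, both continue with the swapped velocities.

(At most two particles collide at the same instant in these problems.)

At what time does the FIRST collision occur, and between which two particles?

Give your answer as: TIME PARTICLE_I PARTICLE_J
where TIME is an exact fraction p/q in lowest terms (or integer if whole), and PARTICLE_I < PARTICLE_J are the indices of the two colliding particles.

Pair (0,1): pos 2,8 vel 0,-3 -> gap=6, closing at 3/unit, collide at t=2
Earliest collision: t=2 between 0 and 1

Answer: 2 0 1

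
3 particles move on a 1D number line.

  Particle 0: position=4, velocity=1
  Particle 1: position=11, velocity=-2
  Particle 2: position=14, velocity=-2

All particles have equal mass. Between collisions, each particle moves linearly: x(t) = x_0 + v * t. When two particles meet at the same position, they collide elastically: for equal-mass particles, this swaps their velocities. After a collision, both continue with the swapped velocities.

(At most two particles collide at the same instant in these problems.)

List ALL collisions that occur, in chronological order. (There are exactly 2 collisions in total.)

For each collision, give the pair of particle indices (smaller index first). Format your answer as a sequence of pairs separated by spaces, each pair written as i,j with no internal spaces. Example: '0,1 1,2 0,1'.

Collision at t=7/3: particles 0 and 1 swap velocities; positions: p0=19/3 p1=19/3 p2=28/3; velocities now: v0=-2 v1=1 v2=-2
Collision at t=10/3: particles 1 and 2 swap velocities; positions: p0=13/3 p1=22/3 p2=22/3; velocities now: v0=-2 v1=-2 v2=1

Answer: 0,1 1,2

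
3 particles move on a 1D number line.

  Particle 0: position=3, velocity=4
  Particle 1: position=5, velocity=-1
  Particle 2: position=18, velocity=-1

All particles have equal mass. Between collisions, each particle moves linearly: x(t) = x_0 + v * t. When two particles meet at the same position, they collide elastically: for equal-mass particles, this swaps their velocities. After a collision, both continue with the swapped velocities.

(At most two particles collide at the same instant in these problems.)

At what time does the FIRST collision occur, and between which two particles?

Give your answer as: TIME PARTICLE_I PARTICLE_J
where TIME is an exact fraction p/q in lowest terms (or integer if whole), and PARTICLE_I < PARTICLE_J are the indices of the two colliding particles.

Pair (0,1): pos 3,5 vel 4,-1 -> gap=2, closing at 5/unit, collide at t=2/5
Pair (1,2): pos 5,18 vel -1,-1 -> not approaching (rel speed 0 <= 0)
Earliest collision: t=2/5 between 0 and 1

Answer: 2/5 0 1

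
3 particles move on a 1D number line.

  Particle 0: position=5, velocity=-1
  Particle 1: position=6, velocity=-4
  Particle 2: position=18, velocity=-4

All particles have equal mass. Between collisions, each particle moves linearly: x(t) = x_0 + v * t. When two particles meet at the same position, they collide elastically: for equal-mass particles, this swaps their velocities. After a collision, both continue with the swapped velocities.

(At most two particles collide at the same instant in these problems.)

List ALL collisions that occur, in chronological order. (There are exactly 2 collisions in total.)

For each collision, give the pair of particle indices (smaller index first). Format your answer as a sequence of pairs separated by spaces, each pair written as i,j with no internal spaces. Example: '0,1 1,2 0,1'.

Answer: 0,1 1,2

Derivation:
Collision at t=1/3: particles 0 and 1 swap velocities; positions: p0=14/3 p1=14/3 p2=50/3; velocities now: v0=-4 v1=-1 v2=-4
Collision at t=13/3: particles 1 and 2 swap velocities; positions: p0=-34/3 p1=2/3 p2=2/3; velocities now: v0=-4 v1=-4 v2=-1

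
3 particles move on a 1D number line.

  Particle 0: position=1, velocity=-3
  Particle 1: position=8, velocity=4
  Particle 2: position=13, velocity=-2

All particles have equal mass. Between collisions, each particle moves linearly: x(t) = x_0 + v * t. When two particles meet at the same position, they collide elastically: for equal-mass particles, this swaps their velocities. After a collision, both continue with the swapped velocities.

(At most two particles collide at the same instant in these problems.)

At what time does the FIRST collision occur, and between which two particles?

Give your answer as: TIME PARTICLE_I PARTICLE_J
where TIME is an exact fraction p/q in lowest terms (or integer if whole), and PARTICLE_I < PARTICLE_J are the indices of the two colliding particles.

Pair (0,1): pos 1,8 vel -3,4 -> not approaching (rel speed -7 <= 0)
Pair (1,2): pos 8,13 vel 4,-2 -> gap=5, closing at 6/unit, collide at t=5/6
Earliest collision: t=5/6 between 1 and 2

Answer: 5/6 1 2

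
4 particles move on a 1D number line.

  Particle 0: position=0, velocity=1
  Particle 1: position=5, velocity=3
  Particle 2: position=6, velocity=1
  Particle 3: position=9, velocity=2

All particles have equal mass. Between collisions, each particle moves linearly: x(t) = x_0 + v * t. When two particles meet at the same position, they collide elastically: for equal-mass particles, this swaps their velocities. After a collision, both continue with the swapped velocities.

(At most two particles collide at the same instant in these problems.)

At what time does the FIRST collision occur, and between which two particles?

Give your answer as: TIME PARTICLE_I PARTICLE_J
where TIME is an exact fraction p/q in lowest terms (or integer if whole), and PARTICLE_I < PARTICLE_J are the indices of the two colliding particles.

Answer: 1/2 1 2

Derivation:
Pair (0,1): pos 0,5 vel 1,3 -> not approaching (rel speed -2 <= 0)
Pair (1,2): pos 5,6 vel 3,1 -> gap=1, closing at 2/unit, collide at t=1/2
Pair (2,3): pos 6,9 vel 1,2 -> not approaching (rel speed -1 <= 0)
Earliest collision: t=1/2 between 1 and 2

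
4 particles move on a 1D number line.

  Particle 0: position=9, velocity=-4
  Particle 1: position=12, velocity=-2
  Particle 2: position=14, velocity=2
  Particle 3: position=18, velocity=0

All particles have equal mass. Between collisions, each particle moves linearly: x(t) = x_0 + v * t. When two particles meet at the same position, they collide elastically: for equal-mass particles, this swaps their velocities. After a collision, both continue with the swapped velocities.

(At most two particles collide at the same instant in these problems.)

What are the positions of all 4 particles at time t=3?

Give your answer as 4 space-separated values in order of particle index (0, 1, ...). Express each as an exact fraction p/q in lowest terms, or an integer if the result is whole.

Collision at t=2: particles 2 and 3 swap velocities; positions: p0=1 p1=8 p2=18 p3=18; velocities now: v0=-4 v1=-2 v2=0 v3=2
Advance to t=3 (no further collisions before then); velocities: v0=-4 v1=-2 v2=0 v3=2; positions = -3 6 18 20

Answer: -3 6 18 20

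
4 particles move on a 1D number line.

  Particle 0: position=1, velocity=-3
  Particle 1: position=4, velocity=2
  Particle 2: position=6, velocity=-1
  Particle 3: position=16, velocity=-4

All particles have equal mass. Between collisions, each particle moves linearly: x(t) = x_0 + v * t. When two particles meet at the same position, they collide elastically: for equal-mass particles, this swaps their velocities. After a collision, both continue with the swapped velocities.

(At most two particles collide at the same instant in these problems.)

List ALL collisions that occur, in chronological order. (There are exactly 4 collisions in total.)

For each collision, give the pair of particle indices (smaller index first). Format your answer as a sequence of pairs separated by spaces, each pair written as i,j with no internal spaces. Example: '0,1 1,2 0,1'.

Collision at t=2/3: particles 1 and 2 swap velocities; positions: p0=-1 p1=16/3 p2=16/3 p3=40/3; velocities now: v0=-3 v1=-1 v2=2 v3=-4
Collision at t=2: particles 2 and 3 swap velocities; positions: p0=-5 p1=4 p2=8 p3=8; velocities now: v0=-3 v1=-1 v2=-4 v3=2
Collision at t=10/3: particles 1 and 2 swap velocities; positions: p0=-9 p1=8/3 p2=8/3 p3=32/3; velocities now: v0=-3 v1=-4 v2=-1 v3=2
Collision at t=15: particles 0 and 1 swap velocities; positions: p0=-44 p1=-44 p2=-9 p3=34; velocities now: v0=-4 v1=-3 v2=-1 v3=2

Answer: 1,2 2,3 1,2 0,1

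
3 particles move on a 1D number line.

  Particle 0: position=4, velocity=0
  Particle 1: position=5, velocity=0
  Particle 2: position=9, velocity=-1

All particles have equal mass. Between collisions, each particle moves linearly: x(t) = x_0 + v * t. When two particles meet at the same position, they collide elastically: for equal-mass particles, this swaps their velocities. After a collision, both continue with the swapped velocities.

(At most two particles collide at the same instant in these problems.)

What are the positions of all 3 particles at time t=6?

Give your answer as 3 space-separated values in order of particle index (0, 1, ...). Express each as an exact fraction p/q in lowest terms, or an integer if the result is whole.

Collision at t=4: particles 1 and 2 swap velocities; positions: p0=4 p1=5 p2=5; velocities now: v0=0 v1=-1 v2=0
Collision at t=5: particles 0 and 1 swap velocities; positions: p0=4 p1=4 p2=5; velocities now: v0=-1 v1=0 v2=0
Advance to t=6 (no further collisions before then); velocities: v0=-1 v1=0 v2=0; positions = 3 4 5

Answer: 3 4 5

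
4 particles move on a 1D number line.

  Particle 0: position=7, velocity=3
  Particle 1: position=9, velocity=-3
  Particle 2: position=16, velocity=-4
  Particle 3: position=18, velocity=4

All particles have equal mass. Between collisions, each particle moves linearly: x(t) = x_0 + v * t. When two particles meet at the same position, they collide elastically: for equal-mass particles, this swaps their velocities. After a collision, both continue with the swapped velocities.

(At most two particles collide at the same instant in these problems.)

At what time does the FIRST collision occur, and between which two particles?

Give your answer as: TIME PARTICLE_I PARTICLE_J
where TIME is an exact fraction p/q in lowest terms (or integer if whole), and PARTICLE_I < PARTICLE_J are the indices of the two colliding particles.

Answer: 1/3 0 1

Derivation:
Pair (0,1): pos 7,9 vel 3,-3 -> gap=2, closing at 6/unit, collide at t=1/3
Pair (1,2): pos 9,16 vel -3,-4 -> gap=7, closing at 1/unit, collide at t=7
Pair (2,3): pos 16,18 vel -4,4 -> not approaching (rel speed -8 <= 0)
Earliest collision: t=1/3 between 0 and 1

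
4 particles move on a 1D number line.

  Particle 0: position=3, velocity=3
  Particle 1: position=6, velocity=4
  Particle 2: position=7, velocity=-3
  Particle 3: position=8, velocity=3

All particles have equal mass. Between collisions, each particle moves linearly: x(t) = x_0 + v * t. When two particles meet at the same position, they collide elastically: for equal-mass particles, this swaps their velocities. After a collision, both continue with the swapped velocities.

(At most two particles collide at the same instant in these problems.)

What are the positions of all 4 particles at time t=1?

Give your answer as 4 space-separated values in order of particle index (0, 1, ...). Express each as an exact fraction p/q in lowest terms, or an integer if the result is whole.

Collision at t=1/7: particles 1 and 2 swap velocities; positions: p0=24/7 p1=46/7 p2=46/7 p3=59/7; velocities now: v0=3 v1=-3 v2=4 v3=3
Collision at t=2/3: particles 0 and 1 swap velocities; positions: p0=5 p1=5 p2=26/3 p3=10; velocities now: v0=-3 v1=3 v2=4 v3=3
Advance to t=1 (no further collisions before then); velocities: v0=-3 v1=3 v2=4 v3=3; positions = 4 6 10 11

Answer: 4 6 10 11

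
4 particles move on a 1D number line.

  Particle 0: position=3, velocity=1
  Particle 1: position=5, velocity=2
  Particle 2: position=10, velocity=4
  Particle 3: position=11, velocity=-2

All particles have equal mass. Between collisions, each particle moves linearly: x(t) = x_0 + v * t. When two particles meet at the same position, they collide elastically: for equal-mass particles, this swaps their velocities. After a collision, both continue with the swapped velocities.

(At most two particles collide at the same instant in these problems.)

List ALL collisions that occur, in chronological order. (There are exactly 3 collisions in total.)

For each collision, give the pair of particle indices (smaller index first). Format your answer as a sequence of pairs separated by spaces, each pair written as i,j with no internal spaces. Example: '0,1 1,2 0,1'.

Answer: 2,3 1,2 0,1

Derivation:
Collision at t=1/6: particles 2 and 3 swap velocities; positions: p0=19/6 p1=16/3 p2=32/3 p3=32/3; velocities now: v0=1 v1=2 v2=-2 v3=4
Collision at t=3/2: particles 1 and 2 swap velocities; positions: p0=9/2 p1=8 p2=8 p3=16; velocities now: v0=1 v1=-2 v2=2 v3=4
Collision at t=8/3: particles 0 and 1 swap velocities; positions: p0=17/3 p1=17/3 p2=31/3 p3=62/3; velocities now: v0=-2 v1=1 v2=2 v3=4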